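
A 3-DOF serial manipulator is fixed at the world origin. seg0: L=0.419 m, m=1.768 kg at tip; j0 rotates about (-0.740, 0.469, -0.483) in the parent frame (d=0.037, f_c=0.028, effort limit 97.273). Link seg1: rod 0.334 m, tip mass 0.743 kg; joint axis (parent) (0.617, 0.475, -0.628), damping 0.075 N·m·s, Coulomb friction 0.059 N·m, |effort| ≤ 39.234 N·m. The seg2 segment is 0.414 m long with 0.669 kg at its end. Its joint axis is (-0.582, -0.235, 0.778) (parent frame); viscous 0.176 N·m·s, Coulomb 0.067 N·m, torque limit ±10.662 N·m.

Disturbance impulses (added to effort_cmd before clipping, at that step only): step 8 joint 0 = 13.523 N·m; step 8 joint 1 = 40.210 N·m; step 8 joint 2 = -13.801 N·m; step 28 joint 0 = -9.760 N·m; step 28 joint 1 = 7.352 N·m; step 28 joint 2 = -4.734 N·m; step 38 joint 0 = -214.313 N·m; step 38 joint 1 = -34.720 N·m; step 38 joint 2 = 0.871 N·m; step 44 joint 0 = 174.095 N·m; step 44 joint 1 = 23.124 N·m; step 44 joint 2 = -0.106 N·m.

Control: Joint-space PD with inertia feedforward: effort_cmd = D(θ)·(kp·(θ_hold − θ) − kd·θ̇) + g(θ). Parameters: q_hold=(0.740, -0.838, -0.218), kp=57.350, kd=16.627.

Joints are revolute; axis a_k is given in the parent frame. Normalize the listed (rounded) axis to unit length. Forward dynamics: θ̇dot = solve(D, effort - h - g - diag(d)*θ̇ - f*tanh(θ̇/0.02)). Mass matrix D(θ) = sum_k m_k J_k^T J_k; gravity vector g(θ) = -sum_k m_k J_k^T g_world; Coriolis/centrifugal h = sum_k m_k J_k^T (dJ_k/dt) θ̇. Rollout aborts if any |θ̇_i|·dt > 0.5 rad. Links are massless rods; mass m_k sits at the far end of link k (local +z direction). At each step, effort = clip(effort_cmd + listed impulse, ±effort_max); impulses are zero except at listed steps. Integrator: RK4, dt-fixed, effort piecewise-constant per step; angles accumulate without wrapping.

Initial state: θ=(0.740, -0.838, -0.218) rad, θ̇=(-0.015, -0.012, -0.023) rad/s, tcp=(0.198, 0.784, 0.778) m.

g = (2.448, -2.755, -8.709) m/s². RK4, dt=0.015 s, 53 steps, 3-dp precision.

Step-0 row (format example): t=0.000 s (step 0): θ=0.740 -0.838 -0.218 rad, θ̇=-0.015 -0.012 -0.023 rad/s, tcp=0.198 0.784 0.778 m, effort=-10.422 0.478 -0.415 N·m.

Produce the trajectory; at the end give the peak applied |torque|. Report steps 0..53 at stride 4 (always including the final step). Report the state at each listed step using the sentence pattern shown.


t=0.060 s (step 4): θ=0.739 -0.838 -0.218 rad, θ̇=-0.003 -0.006 -0.015 rad/s, tcp=0.198 0.784 0.778 m, effort=-10.660 0.452 -0.420 N·m.
t=0.120 s (step 8): θ=0.739 -0.838 -0.217 rad, θ̇=0.001 -0.005 -0.015 rad/s, tcp=0.198 0.784 0.778 m, effort=2.767 39.234 -10.662 N·m.
t=0.180 s (step 12): θ=0.735 -0.722 -0.113 rad, θ̇=0.015 0.858 0.206 rad/s, tcp=0.234 0.772 0.793 m, effort=-12.516 -4.452 1.164 N·m.
t=0.240 s (step 16): θ=0.736 -0.702 -0.115 rad, θ̇=0.009 0.006 -0.038 rad/s, tcp=0.244 0.767 0.797 m, effort=-11.464 -1.318 0.126 N·m.
t=0.300 s (step 20): θ=0.737 -0.709 -0.116 rad, θ̇=0.001 -0.226 -0.037 rad/s, tcp=0.241 0.769 0.795 m, effort=-11.070 -0.137 -0.276 N·m.
t=0.360 s (step 24): θ=0.736 -0.724 -0.117 rad, θ̇=-0.001 -0.271 -0.037 rad/s, tcp=0.234 0.772 0.792 m, effort=-10.916 0.314 -0.429 N·m.
t=0.420 s (step 28): θ=0.736 -0.740 -0.118 rad, θ̇=-0.001 -0.250 -0.037 rad/s, tcp=0.227 0.776 0.788 m, effort=-20.610 7.821 -5.215 N·m.
t=0.480 s (step 32): θ=0.734 -0.758 -0.179 rad, θ̇=-0.040 -0.098 -0.190 rad/s, tcp=0.226 0.770 0.795 m, effort=-9.550 -0.439 -0.038 N·m.
t=0.540 s (step 36): θ=0.733 -0.765 -0.180 rad, θ̇=-0.005 -0.151 -0.004 rad/s, tcp=0.222 0.771 0.794 m, effort=-10.319 0.154 -0.317 N·m.
t=0.600 s (step 40): θ=0.727 -0.873 -0.356 rad, θ̇=-0.287 -3.163 -4.758 rad/s, tcp=0.191 0.764 0.800 m, effort=7.283 7.466 -0.879 N·m.
t=0.660 s (step 44): θ=0.714 -0.956 -0.442 rad, θ̇=-0.112 -0.376 0.118 rad/s, tcp=0.154 0.759 0.802 m, effort=97.273 26.356 -0.905 N·m.
t=0.720 s (step 48): θ=0.748 -0.915 -0.395 rad, θ̇=0.428 0.435 0.319 rad/s, tcp=0.192 0.776 0.782 m, effort=-21.435 -1.401 -0.432 N·m.
t=0.780 s (step 52): θ=0.763 -0.900 -0.386 rad, θ̇=0.128 0.130 0.064 rad/s, tcp=0.209 0.782 0.774 m, effort=-15.244 -0.267 -0.379 N·m.
t=0.795 s (step 53): θ=0.765 -0.898 -0.385 rad, θ̇=0.085 0.097 0.052 rad/s, tcp=0.211 0.783 0.773 m.
max |effort| (N·m): 97.273


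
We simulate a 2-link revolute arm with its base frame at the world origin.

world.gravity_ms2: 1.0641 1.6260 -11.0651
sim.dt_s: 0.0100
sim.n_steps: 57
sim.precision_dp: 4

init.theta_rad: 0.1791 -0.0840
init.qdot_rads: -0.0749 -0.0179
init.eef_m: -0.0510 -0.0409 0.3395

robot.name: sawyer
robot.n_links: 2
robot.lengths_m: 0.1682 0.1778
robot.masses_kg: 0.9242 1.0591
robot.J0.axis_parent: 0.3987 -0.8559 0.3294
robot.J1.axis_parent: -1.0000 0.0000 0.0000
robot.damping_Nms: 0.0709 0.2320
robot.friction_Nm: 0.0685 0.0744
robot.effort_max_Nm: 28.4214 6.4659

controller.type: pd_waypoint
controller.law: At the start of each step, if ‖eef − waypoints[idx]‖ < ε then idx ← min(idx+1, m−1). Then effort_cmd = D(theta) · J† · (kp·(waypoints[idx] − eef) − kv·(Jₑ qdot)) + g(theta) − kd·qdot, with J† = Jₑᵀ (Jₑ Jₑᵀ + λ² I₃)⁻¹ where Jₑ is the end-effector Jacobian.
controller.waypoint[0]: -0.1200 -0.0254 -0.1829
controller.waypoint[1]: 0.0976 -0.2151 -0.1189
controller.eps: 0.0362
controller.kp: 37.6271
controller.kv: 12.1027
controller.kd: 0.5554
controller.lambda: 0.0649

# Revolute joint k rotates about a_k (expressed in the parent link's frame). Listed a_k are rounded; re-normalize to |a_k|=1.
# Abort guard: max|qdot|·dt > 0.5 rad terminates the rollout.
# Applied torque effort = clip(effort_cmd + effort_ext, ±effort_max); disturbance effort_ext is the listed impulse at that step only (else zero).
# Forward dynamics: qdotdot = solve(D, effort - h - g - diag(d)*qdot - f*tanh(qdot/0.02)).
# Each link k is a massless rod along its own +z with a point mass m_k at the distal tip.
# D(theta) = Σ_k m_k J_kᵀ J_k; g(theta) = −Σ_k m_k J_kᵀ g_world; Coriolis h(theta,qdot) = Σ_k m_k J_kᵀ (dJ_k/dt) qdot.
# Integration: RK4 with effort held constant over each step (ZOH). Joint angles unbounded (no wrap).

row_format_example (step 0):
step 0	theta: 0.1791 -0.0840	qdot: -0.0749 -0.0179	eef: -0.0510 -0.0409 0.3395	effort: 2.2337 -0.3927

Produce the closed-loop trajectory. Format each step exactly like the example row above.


step 1	theta: 0.1793 -0.0840	qdot: 0.1061 0.0018	eef: -0.0510 -0.0410 0.3394	effort: 1.8595 -0.3541
step 2	theta: 0.1811 -0.0840	qdot: 0.2516 0.0005	eef: -0.0515 -0.0412 0.3393	effort: 1.5484 -0.3062
step 3	theta: 0.1842 -0.0840	qdot: 0.3736 -0.0022	eef: -0.0524 -0.0417 0.3391	effort: 1.2822 -0.2634
step 4	theta: 0.1884 -0.0841	qdot: 0.4765 -0.0045	eef: -0.0536 -0.0424 0.3389	effort: 1.0531 -0.2261
step 5	theta: 0.1936 -0.0841	qdot: 0.5636 -0.0063	eef: -0.0550 -0.0432 0.3385	effort: 0.8546 -0.1936
step 6	theta: 0.1996 -0.0842	qdot: 0.6374 -0.0077	eef: -0.0566 -0.0441 0.3382	effort: 0.6814 -0.1649
step 7	theta: 0.2063 -0.0843	qdot: 0.7003 -0.0087	eef: -0.0585 -0.0452 0.3377	effort: 0.5292 -0.1394
step 8	theta: 0.2136 -0.0844	qdot: 0.7542 -0.0095	eef: -0.0605 -0.0463 0.3372	effort: 0.3943 -0.1167
step 9	theta: 0.2214 -0.0845	qdot: 0.8005 -0.0100	eef: -0.0626 -0.0475 0.3366	effort: 0.2738 -0.0961
step 10	theta: 0.2296 -0.0846	qdot: 0.8406 -0.0103	eef: -0.0648 -0.0488 0.3360	effort: 0.1650 -0.0774
step 11	theta: 0.2381 -0.0847	qdot: 0.8754 -0.0104	eef: -0.0671 -0.0502 0.3354	effort: 0.0660 -0.0602
step 12	theta: 0.2470 -0.0848	qdot: 0.9060 -0.0103	eef: -0.0695 -0.0516 0.3347	effort: -0.0251 -0.0443
step 13	theta: 0.2562 -0.0849	qdot: 0.9329 -0.0102	eef: -0.0720 -0.0530 0.3339	effort: -0.1096 -0.0294
step 14	theta: 0.2657 -0.0850	qdot: 0.9569 -0.0099	eef: -0.0745 -0.0545 0.3331	effort: -0.1887 -0.0153
step 15	theta: 0.2754 -0.0851	qdot: 0.9784 -0.0095	eef: -0.0771 -0.0561 0.3323	effort: -0.2634 -0.0020
step 16	theta: 0.2852 -0.0852	qdot: 0.9978 -0.0090	eef: -0.0797 -0.0576 0.3314	effort: -0.3346 0.0108
step 17	theta: 0.2953 -0.0853	qdot: 1.0155 -0.0085	eef: -0.0824 -0.0593 0.3305	effort: -0.4029 0.0232
step 18	theta: 0.3055 -0.0854	qdot: 1.0318 -0.0080	eef: -0.0851 -0.0609 0.3295	effort: -0.4688 0.0351
step 19	theta: 0.3159 -0.0854	qdot: 1.0468 -0.0073	eef: -0.0878 -0.0626 0.3284	effort: -0.5328 0.0467
step 20	theta: 0.3265 -0.0855	qdot: 1.0609 -0.0067	eef: -0.0905 -0.0643 0.3274	effort: -0.5953 0.0581
step 21	theta: 0.3371 -0.0856	qdot: 1.0741 -0.0060	eef: -0.0933 -0.0660 0.3263	effort: -0.6567 0.0693
step 22	theta: 0.3479 -0.0856	qdot: 1.0865 -0.0053	eef: -0.0960 -0.0677 0.3251	effort: -0.7171 0.0803
step 23	theta: 0.3589 -0.0857	qdot: 1.0984 -0.0046	eef: -0.0988 -0.0695 0.3239	effort: -0.7768 0.0911
step 24	theta: 0.3699 -0.0857	qdot: 1.1098 -0.0039	eef: -0.1016 -0.0713 0.3226	effort: -0.8359 0.1019
step 25	theta: 0.3810 -0.0858	qdot: 1.1207 -0.0031	eef: -0.1044 -0.0731 0.3213	effort: -0.8947 0.1125
step 26	theta: 0.3923 -0.0858	qdot: 1.1312 -0.0023	eef: -0.1072 -0.0750 0.3200	effort: -0.9531 0.1231
step 27	theta: 0.4037 -0.0858	qdot: 1.1414 -0.0015	eef: -0.1101 -0.0768 0.3186	effort: -1.0114 0.1336
step 28	theta: 0.4151 -0.0858	qdot: 1.1513 -0.0007	eef: -0.1129 -0.0787 0.3171	effort: -1.0696 0.1441
step 29	theta: 0.4267 -0.0858	qdot: 1.1609 0.0002	eef: -0.1157 -0.0806 0.3156	effort: -1.1277 0.1545
step 30	theta: 0.4383 -0.0858	qdot: 1.1703 0.0010	eef: -0.1185 -0.0825 0.3141	effort: -1.1858 0.1648
step 31	theta: 0.4501 -0.0858	qdot: 1.1796 0.0019	eef: -0.1214 -0.0844 0.3125	effort: -1.2439 0.1752
step 32	theta: 0.4619 -0.0858	qdot: 1.1886 0.0028	eef: -0.1242 -0.0864 0.3108	effort: -1.3020 0.1854
step 33	theta: 0.4738 -0.0857	qdot: 1.1974 0.0038	eef: -0.1270 -0.0883 0.3091	effort: -1.3603 0.1956
step 34	theta: 0.4858 -0.0857	qdot: 1.2061 0.0047	eef: -0.1298 -0.0903 0.3074	effort: -1.4186 0.2058
step 35	theta: 0.4979 -0.0857	qdot: 1.2146 0.0057	eef: -0.1326 -0.0923 0.3056	effort: -1.4770 0.2159
step 36	theta: 0.5101 -0.0856	qdot: 1.2229 0.0068	eef: -0.1354 -0.0943 0.3037	effort: -1.5356 0.2260
step 37	theta: 0.5224 -0.0855	qdot: 1.2311 0.0079	eef: -0.1382 -0.0963 0.3018	effort: -1.5942 0.2359
step 38	theta: 0.5347 -0.0854	qdot: 1.2392 0.0090	eef: -0.1410 -0.0984 0.2999	effort: -1.6529 0.2458
step 39	theta: 0.5472 -0.0853	qdot: 1.2471 0.0102	eef: -0.1438 -0.1004 0.2979	effort: -1.7117 0.2556
step 40	theta: 0.5597 -0.0852	qdot: 1.2548 0.0115	eef: -0.1466 -0.1025 0.2958	effort: -1.7705 0.2654
step 41	theta: 0.5723 -0.0851	qdot: 1.2624 0.0129	eef: -0.1493 -0.1045 0.2937	effort: -1.8294 0.2750
step 42	theta: 0.5849 -0.0850	qdot: 1.2699 0.0143	eef: -0.1521 -0.1066 0.2916	effort: -1.8884 0.2844
step 43	theta: 0.5977 -0.0848	qdot: 1.2772 0.0159	eef: -0.1548 -0.1087 0.2893	effort: -1.9474 0.2938
step 44	theta: 0.6105 -0.0847	qdot: 1.2844 0.0176	eef: -0.1575 -0.1108 0.2871	effort: -2.0064 0.3030
step 45	theta: 0.6233 -0.0845	qdot: 1.2914 0.0194	eef: -0.1602 -0.1129 0.2848	effort: -2.0654 0.3119
step 46	theta: 0.6363 -0.0843	qdot: 1.2983 0.0214	eef: -0.1628 -0.1151 0.2824	effort: -2.1244 0.3207
step 47	theta: 0.6493 -0.0840	qdot: 1.3051 0.0236	eef: -0.1655 -0.1172 0.2800	effort: -2.1833 0.3292
step 48	theta: 0.6624 -0.0838	qdot: 1.3117 0.0260	eef: -0.1681 -0.1193 0.2775	effort: -2.2422 0.3375
step 49	theta: 0.6755 -0.0835	qdot: 1.3181 0.0287	eef: -0.1707 -0.1215 0.2750	effort: -2.3011 0.3454
step 50	theta: 0.6887 -0.0832	qdot: 1.3244 0.0318	eef: -0.1733 -0.1236 0.2724	effort: -2.3598 0.3530
step 51	theta: 0.7020 -0.0829	qdot: 1.3306 0.0351	eef: -0.1758 -0.1257 0.2698	effort: -2.4184 0.3602
step 52	theta: 0.7153 -0.0825	qdot: 1.3366 0.0388	eef: -0.1784 -0.1279 0.2671	effort: -2.4768 0.3670
step 53	theta: 0.7287 -0.0821	qdot: 1.3425 0.0429	eef: -0.1809 -0.1300 0.2644	effort: -2.5351 0.3734
step 54	theta: 0.7422 -0.0817	qdot: 1.3482 0.0473	eef: -0.1834 -0.1322 0.2616	effort: -2.5932 0.3793
step 55	theta: 0.7557 -0.0812	qdot: 1.3538 0.0521	eef: -0.1858 -0.1343 0.2588	effort: -2.6510 0.3848
step 56	theta: 0.7692 -0.0806	qdot: 1.3592 0.0572	eef: -0.1882 -0.1365 0.2559	effort: -2.7086 0.3900
step 57	theta: 0.7829 -0.0800	qdot: 1.3643 0.0626	eef: -0.1906 -0.1386 0.2530


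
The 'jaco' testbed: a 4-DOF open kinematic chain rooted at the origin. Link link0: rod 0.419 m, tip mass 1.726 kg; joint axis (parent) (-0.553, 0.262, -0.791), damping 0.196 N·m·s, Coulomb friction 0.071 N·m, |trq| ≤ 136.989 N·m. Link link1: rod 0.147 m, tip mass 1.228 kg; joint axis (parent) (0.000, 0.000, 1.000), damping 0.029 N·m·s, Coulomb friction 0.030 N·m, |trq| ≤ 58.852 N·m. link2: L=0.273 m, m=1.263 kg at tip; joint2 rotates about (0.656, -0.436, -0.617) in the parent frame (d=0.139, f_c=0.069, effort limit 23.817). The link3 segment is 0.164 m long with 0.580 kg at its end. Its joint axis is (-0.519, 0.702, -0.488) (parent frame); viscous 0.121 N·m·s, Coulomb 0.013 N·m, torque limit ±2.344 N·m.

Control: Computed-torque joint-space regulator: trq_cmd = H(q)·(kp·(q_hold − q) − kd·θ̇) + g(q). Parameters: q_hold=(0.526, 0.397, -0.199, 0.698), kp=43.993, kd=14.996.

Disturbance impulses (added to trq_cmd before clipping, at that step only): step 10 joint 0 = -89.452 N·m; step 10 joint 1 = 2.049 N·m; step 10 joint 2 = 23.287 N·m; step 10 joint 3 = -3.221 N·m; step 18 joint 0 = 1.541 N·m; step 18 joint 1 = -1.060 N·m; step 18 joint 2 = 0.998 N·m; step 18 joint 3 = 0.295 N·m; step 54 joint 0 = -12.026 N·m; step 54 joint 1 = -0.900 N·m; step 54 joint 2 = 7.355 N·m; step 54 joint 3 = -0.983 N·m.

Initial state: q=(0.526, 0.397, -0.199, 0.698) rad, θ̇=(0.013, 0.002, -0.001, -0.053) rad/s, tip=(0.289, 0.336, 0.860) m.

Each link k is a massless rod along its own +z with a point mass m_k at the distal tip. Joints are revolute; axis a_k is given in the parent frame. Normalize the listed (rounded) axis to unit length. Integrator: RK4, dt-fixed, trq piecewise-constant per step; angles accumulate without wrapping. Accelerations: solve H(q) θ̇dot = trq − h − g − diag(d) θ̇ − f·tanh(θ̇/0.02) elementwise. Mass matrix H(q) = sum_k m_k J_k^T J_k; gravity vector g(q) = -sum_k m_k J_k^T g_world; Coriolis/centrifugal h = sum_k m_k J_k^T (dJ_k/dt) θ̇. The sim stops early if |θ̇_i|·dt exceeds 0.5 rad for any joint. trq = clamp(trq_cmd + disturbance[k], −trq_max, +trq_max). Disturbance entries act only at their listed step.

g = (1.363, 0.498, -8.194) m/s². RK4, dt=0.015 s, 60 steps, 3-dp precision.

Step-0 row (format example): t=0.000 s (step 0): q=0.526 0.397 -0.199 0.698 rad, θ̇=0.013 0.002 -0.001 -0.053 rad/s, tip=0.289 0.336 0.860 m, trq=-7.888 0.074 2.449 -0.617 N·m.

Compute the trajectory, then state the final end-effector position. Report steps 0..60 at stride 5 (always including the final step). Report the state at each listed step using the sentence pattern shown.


t=0.075 s (step 5): q=0.526 0.398 -0.199 0.698 rad, θ̇=-0.000 -0.017 -0.008 -0.015 rad/s, tip=0.289 0.336 0.860 m, trq=-7.793 0.075 2.428 -0.619 N·m.
t=0.150 s (step 10): q=0.527 0.398 -0.198 0.698 rad, θ̇=-0.002 -0.018 -0.008 -0.016 rad/s, tip=0.289 0.336 0.860 m, trq=-97.221 2.124 23.817 -2.344 N·m.
t=0.225 s (step 15): q=0.446 0.398 -0.211 0.817 rad, θ̇=-0.535 0.007 -0.085 0.343 rad/s, tip=0.261 0.318 0.864 m, trq=1.525 -0.166 0.179 -0.336 N·m.
t=0.300 s (step 20): q=0.432 0.384 -0.211 0.819 rad, θ̇=0.061 -0.512 0.054 -0.060 rad/s, tip=0.256 0.313 0.867 m, trq=-4.697 0.202 1.444 -0.595 N·m.
t=0.375 s (step 25): q=0.443 0.369 -0.208 0.813 rad, θ̇=0.189 -0.010 0.013 -0.115 rad/s, tip=0.262 0.313 0.866 m, trq=-6.634 0.103 2.165 -0.643 N·m.
t=0.450 s (step 30): q=0.458 0.370 -0.208 0.803 rad, θ̇=0.193 0.011 -0.005 -0.144 rad/s, tip=0.268 0.317 0.864 m, trq=-7.344 0.099 2.378 -0.662 N·m.
t=0.525 s (step 35): q=0.471 0.371 -0.208 0.793 rad, θ̇=0.165 0.009 -0.005 -0.131 rad/s, tip=0.274 0.321 0.861 m, trq=-7.593 0.098 2.444 -0.665 N·m.
t=0.600 s (step 40): q=0.482 0.373 -0.208 0.785 rad, θ̇=0.132 0.010 -0.004 -0.114 rad/s, tip=0.279 0.324 0.860 m, trq=-7.672 0.094 2.463 -0.663 N·m.
t=0.675 s (step 45): q=0.491 0.374 -0.208 0.777 rad, θ̇=0.102 0.009 -0.003 -0.100 rad/s, tip=0.282 0.327 0.858 m, trq=-7.690 0.090 2.465 -0.659 N·m.
t=0.750 s (step 50): q=0.498 0.375 -0.208 0.770 rad, θ̇=0.080 0.025 0.007 -0.072 rad/s, tip=0.285 0.329 0.857 m, trq=-7.689 0.086 2.460 -0.655 N·m.
t=0.825 s (step 55): q=0.503 0.376 -0.202 0.764 rad, θ̇=0.059 -0.038 0.796 -0.169 rad/s, tip=0.286 0.328 0.858 m, trq=-4.902 0.282 0.783 -0.425 N·m.
t=0.900 s (step 60): q=0.506 0.373 -0.174 0.754 rad, θ̇=0.028 -0.007 0.099 -0.098 rad/s, tip=0.285 0.321 0.864 m.
final tip position (m): 0.285 0.321 0.864


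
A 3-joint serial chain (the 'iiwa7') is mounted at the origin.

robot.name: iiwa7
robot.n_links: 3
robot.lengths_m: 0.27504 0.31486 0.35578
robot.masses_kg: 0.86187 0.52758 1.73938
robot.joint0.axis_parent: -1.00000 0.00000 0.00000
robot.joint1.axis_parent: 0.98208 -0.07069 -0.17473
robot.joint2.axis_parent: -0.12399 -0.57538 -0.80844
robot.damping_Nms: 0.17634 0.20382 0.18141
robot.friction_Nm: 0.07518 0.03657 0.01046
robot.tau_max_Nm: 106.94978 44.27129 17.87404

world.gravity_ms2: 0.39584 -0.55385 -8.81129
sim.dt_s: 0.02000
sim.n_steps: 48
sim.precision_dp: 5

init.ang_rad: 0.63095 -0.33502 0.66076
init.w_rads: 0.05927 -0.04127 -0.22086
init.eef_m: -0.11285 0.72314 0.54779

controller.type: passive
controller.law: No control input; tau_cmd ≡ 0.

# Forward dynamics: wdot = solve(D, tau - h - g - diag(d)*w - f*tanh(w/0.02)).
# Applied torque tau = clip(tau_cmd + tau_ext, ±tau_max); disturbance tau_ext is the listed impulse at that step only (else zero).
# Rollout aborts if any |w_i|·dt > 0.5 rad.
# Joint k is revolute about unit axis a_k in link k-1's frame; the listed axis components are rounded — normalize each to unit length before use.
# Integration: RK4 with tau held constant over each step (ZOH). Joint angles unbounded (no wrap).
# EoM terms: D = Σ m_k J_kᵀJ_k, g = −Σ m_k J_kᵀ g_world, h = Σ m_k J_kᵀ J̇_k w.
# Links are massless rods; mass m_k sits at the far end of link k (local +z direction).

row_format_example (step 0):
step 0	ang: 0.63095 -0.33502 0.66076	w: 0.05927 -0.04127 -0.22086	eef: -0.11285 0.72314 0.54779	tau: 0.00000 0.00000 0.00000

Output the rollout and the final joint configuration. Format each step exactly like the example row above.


step 1	ang: 0.63267 -0.33722 0.65807	w: 0.11349 -0.17769 -0.05043	eef: -0.11246 0.72472 0.54577	tau: 0.00000 0.00000 0.00000
step 2	ang: 0.63553 -0.34210 0.65859	w: 0.17468 -0.30853 0.09825	eef: -0.11256 0.72777 0.54101	tau: 0.00000 0.00000 0.00000
step 3	ang: 0.63972 -0.34949 0.66189	w: 0.24609 -0.42885 0.22972	eef: -0.11309 0.73227 0.53348	tau: 0.00000 0.00000 0.00000
step 4	ang: 0.64546 -0.35916 0.66767	w: 0.33008 -0.53595 0.34440	eef: -0.11400 0.73817 0.52317	tau: 0.00000 0.00000 0.00000
step 5	ang: 0.65302 -0.37083 0.67555	w: 0.42882 -0.62771 0.44080	eef: -0.11526 0.74540 0.51002	tau: 0.00000 0.00000 0.00000
step 6	ang: 0.66273 -0.38415 0.68517	w: 0.54475 -0.70156 0.51748	eef: -0.11679 0.75386 0.49395	tau: 0.00000 0.00000 0.00000
step 7	ang: 0.67495 -0.39875 0.69611	w: 0.68059 -0.75436 0.57314	eef: -0.11854 0.76344 0.47489	tau: 0.00000 0.00000 0.00000
step 8	ang: 0.69010 -0.41416 0.70794	w: 0.83935 -0.78237 0.60661	eef: -0.12045 0.77401 0.45274	tau: 0.00000 0.00000 0.00000
step 9	ang: 0.70869 -0.42985 0.72022	w: 1.02431 -0.78119 0.61690	eef: -0.12244 0.78540 0.42740	tau: 0.00000 0.00000 0.00000
step 10	ang: 0.73127 -0.44518 0.73246	w: 1.23888 -0.74579 0.60319	eef: -0.12443 0.79744 0.39879	tau: 0.00000 0.00000 0.00000
step 11	ang: 0.75847 -0.45942 0.74418	w: 1.48659 -0.67054 0.56472	eef: -0.12635 0.80993 0.36680	tau: 0.00000 0.00000 0.00000
step 12	ang: 0.79098 -0.47170 0.75488	w: 1.77096 -0.54926 0.50070	eef: -0.12808 0.82265 0.33136	tau: 0.00000 0.00000 0.00000
step 13	ang: 0.82958 -0.48104 0.76403	w: 2.09537 -0.37533 0.40989	eef: -0.12955 0.83535 0.29240	tau: 0.00000 0.00000 0.00000
step 14	ang: 0.87508 -0.48631 0.77108	w: 2.46293 -0.14190 0.29022	eef: -0.13063 0.84777 0.24986	tau: 0.00000 0.00000 0.00000
step 15	ang: 0.92834 -0.48638 0.77535	w: 2.86655 0.14005 0.12710	eef: -0.13121 0.85961 0.20371	tau: 0.00000 0.00000 0.00000
step 16	ang: 0.99000 -0.48035 0.77584	w: 3.30890 0.47799 -0.08201	eef: -0.13114 0.87052 0.15393	tau: 0.00000 0.00000 0.00000
step 17	ang: 1.06106 -0.46667 0.77186	w: 3.80556 0.90385 -0.32484	eef: -0.13030 0.88012 0.10055	tau: 0.00000 0.00000 0.00000
step 18	ang: 1.14256 -0.44364 0.76246	w: 4.35310 1.41244 -0.62658	eef: -0.12856 0.88798 0.04366	tau: 0.00000 0.00000 0.00000
step 19	ang: 1.23550 -0.40964 0.74627	w: 4.94859 2.00009 -1.00778	eef: -0.12578 0.89363 -0.01661	tau: 0.00000 0.00000 0.00000
step 20	ang: 1.34078 -0.36320 0.72144	w: 5.58449 2.65373 -1.49444	eef: -0.12180 0.89645 -0.08003	tau: 0.00000 0.00000 0.00000
step 21	ang: 1.45904 -0.30325 0.68561	w: 6.24356 3.34293 -2.11250	eef: -0.11643 0.89569 -0.14630	tau: 0.00000 0.00000 0.00000
step 22	ang: 1.59044 -0.22963 0.63599	w: 6.88880 4.00656 -2.87202	eef: -0.10946 0.89037 -0.21494	tau: 0.00000 0.00000 0.00000
step 23	ang: 1.73403 -0.14387 0.57002	w: 7.44806 4.53483 -3.73515	eef: -0.10064 0.87920 -0.28535	tau: 0.00000 0.00000 0.00000
step 24	ang: 1.88702 -0.05023 0.48671	w: 7.80538 4.76411 -4.57665	eef: -0.08977 0.86069 -0.35672	tau: 0.00000 0.00000 0.00000
step 25	ang: 2.04404 0.04356 0.38848	w: 7.83524 4.53012 -5.19123	eef: -0.07681 0.83335 -0.42818	tau: 0.00000 0.00000 0.00000
step 26	ang: 2.19788 0.12750 0.28177	w: 7.49083 3.78464 -5.40847	eef: -0.06200 0.79620 -0.49897	tau: 0.00000 0.00000 0.00000
step 27	ang: 2.34164 0.19226 0.17492	w: 6.84522 2.63908 -5.21649	eef: -0.04588 0.74906 -0.56849	tau: 0.00000 0.00000 0.00000
step 28	ang: 2.47050 0.23154 0.07509	w: 6.02052 1.26296 -4.72998	eef: -0.02904 0.69223 -0.63617	tau: 0.00000 0.00000 0.00000
step 29	ang: 2.58195 0.24216 -0.01321	w: 5.12146 -0.20061 -4.08426	eef: -0.01204 0.62612 -0.70116	tau: 0.00000 0.00000 0.00000
step 30	ang: 2.67552 0.22384 -0.08799	w: 4.24210 -1.61981 -3.39092	eef: 0.00461 0.55105 -0.76215	tau: 0.00000 0.00000 0.00000
step 31	ang: 2.75225 0.17836 -0.14903	w: 3.45683 -2.88884 -2.72392	eef: 0.02042 0.46731 -0.81729	tau: 0.00000 0.00000 0.00000
step 32	ang: 2.81532 0.11061 -0.19759	w: 2.90084 -3.80902 -2.15099	eef: 0.03485 0.37542 -0.86428	tau: 0.00000 0.00000 0.00000
step 33	ang: 2.87085 0.02987 -0.23591	w: 2.72435 -4.15691 -1.69902	eef: 0.04734 0.27652 -0.90077	tau: 0.00000 0.00000 0.00000
step 34	ang: 2.92734 -0.05107 -0.26609	w: 2.99383 -3.83135 -1.32439	eef: 0.05739 0.17250 -0.92505	tau: 0.00000 0.00000 0.00000
step 35	ang: 2.99301 -0.11970 -0.28883	w: 3.61669 -2.96431 -0.94377	eef: 0.06469 0.06572 -0.93664	tau: 0.00000 0.00000 0.00000
step 36	ang: 3.07312 -0.16780 -0.30345	w: 4.40564 -1.82271 -0.50836	eef: 0.06919 -0.04147 -0.93605	tau: 0.00000 0.00000 0.00000
step 37	ang: 3.16918 -0.19241 -0.30886	w: 5.18783 -0.64849 -0.02850	eef: 0.07095 -0.14713 -0.92423	tau: 0.00000 0.00000 0.00000
step 38	ang: 3.27977 -0.19466 -0.30460	w: 5.83849 0.38426 0.45239	eef: 0.07013 -0.24964 -0.90204	tau: 0.00000 0.00000 0.00000
step 39	ang: 3.40116 -0.17898 -0.29094	w: 6.26263 1.13561 0.90632	eef: 0.06692 -0.34767 -0.87018	tau: 0.00000 0.00000 0.00000
step 40	ang: 3.52859 -0.15141 -0.26867	w: 6.43712 1.56476 1.31173	eef: 0.06155 -0.44002 -0.82928	tau: 0.00000 0.00000 0.00000
step 41	ang: 3.65690 -0.11873 -0.23880	w: 6.35339 1.64814 1.66747	eef: 0.05432 -0.52566 -0.78008	tau: 0.00000 0.00000 0.00000
step 42	ang: 3.78121 -0.08755 -0.20229	w: 6.04550 1.42663 1.97550	eef: 0.04563 -0.60377 -0.72351	tau: 0.00000 0.00000 0.00000
step 43	ang: 3.89767 -0.06309 -0.16013	w: 5.58088 0.99387 2.22997	eef: 0.03590 -0.67378 -0.66072	tau: 0.00000 0.00000 0.00000
step 44	ang: 4.00392 -0.04846 -0.11354	w: 5.03776 0.46132 2.41652	eef: 0.02561 -0.73532 -0.59301	tau: 0.00000 0.00000 0.00000
step 45	ang: 4.09911 -0.04465 -0.06403	w: 4.48865 -0.06796 2.51839	eef: 0.01519 -0.78821 -0.52171	tau: 0.00000 0.00000 0.00000
step 46	ang: 4.18388 -0.05052 -0.01346	w: 3.99556 -0.50672 2.52360	eef: 0.00501 -0.83244 -0.44819	tau: 0.00000 0.00000 0.00000
step 47	ang: 4.25931 -0.06435 0.03633	w: 3.55811 -0.86104 2.44218	eef: -0.00462 -0.86817 -0.37375	tau: 0.00000 0.00000 0.00000
step 48	ang: 4.32662 -0.08435 0.08373	w: 3.18253 -1.12509 2.28692	eef: -0.01347 -0.89580 -0.29959
final ang (rad): 4.32662 -0.08435 0.08373


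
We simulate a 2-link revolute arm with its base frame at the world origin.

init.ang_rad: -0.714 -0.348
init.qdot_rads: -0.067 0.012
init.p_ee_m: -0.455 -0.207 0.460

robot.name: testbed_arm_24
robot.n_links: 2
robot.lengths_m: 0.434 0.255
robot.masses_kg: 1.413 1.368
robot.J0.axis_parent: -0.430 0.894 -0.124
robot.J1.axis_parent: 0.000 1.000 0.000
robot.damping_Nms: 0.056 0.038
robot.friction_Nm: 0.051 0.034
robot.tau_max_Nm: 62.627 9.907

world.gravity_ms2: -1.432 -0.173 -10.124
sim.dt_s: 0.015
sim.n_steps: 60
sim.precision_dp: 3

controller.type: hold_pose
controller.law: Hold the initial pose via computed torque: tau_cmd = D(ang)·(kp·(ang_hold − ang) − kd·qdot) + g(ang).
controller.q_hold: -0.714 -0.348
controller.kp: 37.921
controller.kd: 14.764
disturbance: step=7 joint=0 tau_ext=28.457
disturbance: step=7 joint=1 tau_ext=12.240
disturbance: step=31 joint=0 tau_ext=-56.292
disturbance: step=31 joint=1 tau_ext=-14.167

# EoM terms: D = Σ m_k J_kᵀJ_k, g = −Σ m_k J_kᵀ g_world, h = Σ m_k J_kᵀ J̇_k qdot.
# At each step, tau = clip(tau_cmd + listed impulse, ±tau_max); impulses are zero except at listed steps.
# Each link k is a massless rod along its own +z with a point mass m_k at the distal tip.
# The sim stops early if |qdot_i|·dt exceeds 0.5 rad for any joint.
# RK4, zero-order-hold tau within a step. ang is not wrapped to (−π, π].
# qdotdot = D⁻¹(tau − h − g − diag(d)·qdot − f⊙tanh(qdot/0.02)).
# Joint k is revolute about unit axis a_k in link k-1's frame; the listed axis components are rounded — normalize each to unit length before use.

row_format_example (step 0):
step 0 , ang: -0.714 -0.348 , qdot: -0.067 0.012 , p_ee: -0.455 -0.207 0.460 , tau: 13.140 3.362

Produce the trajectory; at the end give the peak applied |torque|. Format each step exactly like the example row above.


step 1 , ang: -0.715 -0.348 , qdot: -0.049 0.001 , p_ee: -0.456 -0.207 0.459 , tau: 12.978 3.330
step 2 , ang: -0.716 -0.348 , qdot: -0.036 -0.003 , p_ee: -0.456 -0.207 0.459 , tau: 12.846 3.301
step 3 , ang: -0.716 -0.348 , qdot: -0.026 -0.004 , p_ee: -0.456 -0.207 0.459 , tau: 12.738 3.277
step 4 , ang: -0.716 -0.348 , qdot: -0.018 -0.004 , p_ee: -0.456 -0.207 0.458 , tau: 12.650 3.256
step 5 , ang: -0.717 -0.348 , qdot: -0.012 -0.004 , p_ee: -0.456 -0.208 0.458 , tau: 12.579 3.239
step 6 , ang: -0.717 -0.348 , qdot: -0.008 -0.003 , p_ee: -0.456 -0.208 0.458 , tau: 12.524 3.226
step 7 , ang: -0.717 -0.348 , qdot: -0.004 -0.002 , p_ee: -0.456 -0.208 0.458 , tau: 40.937 9.907
step 8 , ang: -0.713 -0.348 , qdot: 0.470 0.028 , p_ee: -0.455 -0.207 0.460 , tau: 6.000 1.695
step 9 , ang: -0.707 -0.348 , qdot: 0.365 0.019 , p_ee: -0.453 -0.205 0.463 , tau: 7.128 1.968
step 10 , ang: -0.702 -0.347 , qdot: 0.280 0.013 , p_ee: -0.451 -0.204 0.466 , tau: 8.056 2.191
step 11 , ang: -0.699 -0.347 , qdot: 0.211 0.009 , p_ee: -0.449 -0.203 0.467 , tau: 8.820 2.374
step 12 , ang: -0.696 -0.347 , qdot: 0.154 0.007 , p_ee: -0.448 -0.202 0.469 , tau: 9.447 2.523
step 13 , ang: -0.694 -0.347 , qdot: 0.109 0.006 , p_ee: -0.447 -0.202 0.470 , tau: 9.964 2.645
step 14 , ang: -0.692 -0.347 , qdot: 0.072 0.005 , p_ee: -0.447 -0.201 0.470 , tau: 10.389 2.745
step 15 , ang: -0.692 -0.347 , qdot: 0.043 0.005 , p_ee: -0.446 -0.201 0.471 , tau: 10.738 2.828
step 16 , ang: -0.691 -0.347 , qdot: 0.019 0.004 , p_ee: -0.446 -0.201 0.471 , tau: 11.025 2.895
step 17 , ang: -0.691 -0.347 , qdot: 0.002 0.002 , p_ee: -0.446 -0.201 0.471 , tau: 11.255 2.949
step 18 , ang: -0.691 -0.347 , qdot: -0.011 -0.000 , p_ee: -0.446 -0.201 0.471 , tau: 11.437 2.993
step 19 , ang: -0.691 -0.347 , qdot: -0.021 -0.003 , p_ee: -0.446 -0.201 0.471 , tau: 11.582 3.028
step 20 , ang: -0.692 -0.347 , qdot: -0.028 -0.004 , p_ee: -0.446 -0.201 0.471 , tau: 11.699 3.056
step 21 , ang: -0.692 -0.347 , qdot: -0.034 -0.005 , p_ee: -0.447 -0.201 0.471 , tau: 11.794 3.078
step 22 , ang: -0.693 -0.347 , qdot: -0.038 -0.005 , p_ee: -0.447 -0.201 0.470 , tau: 11.872 3.096
step 23 , ang: -0.693 -0.347 , qdot: -0.040 -0.006 , p_ee: -0.447 -0.202 0.470 , tau: 11.936 3.111
step 24 , ang: -0.694 -0.347 , qdot: -0.042 -0.006 , p_ee: -0.447 -0.202 0.470 , tau: 11.988 3.123
step 25 , ang: -0.694 -0.347 , qdot: -0.043 -0.006 , p_ee: -0.448 -0.202 0.469 , tau: 12.032 3.133
step 26 , ang: -0.695 -0.347 , qdot: -0.044 -0.006 , p_ee: -0.448 -0.202 0.469 , tau: 12.067 3.140
step 27 , ang: -0.696 -0.347 , qdot: -0.044 -0.006 , p_ee: -0.448 -0.202 0.469 , tau: 12.096 3.147
step 28 , ang: -0.696 -0.347 , qdot: -0.044 -0.006 , p_ee: -0.448 -0.202 0.468 , tau: 12.120 3.152
step 29 , ang: -0.697 -0.348 , qdot: -0.043 -0.006 , p_ee: -0.449 -0.203 0.468 , tau: 12.140 3.156
step 30 , ang: -0.698 -0.348 , qdot: -0.042 -0.005 , p_ee: -0.449 -0.203 0.468 , tau: 12.156 3.159
step 31 , ang: -0.698 -0.348 , qdot: -0.041 -0.005 , p_ee: -0.449 -0.203 0.467 , tau: -44.122 -9.907
step 32 , ang: -0.706 -0.348 , qdot: -0.989 -0.000 , p_ee: -0.452 -0.205 0.464 , tau: 24.954 6.121
step 33 , ang: -0.719 -0.348 , qdot: -0.775 0.005 , p_ee: -0.457 -0.208 0.457 , tau: 22.697 5.581
step 34 , ang: -0.730 -0.348 , qdot: -0.600 0.003 , p_ee: -0.461 -0.211 0.452 , tau: 20.838 5.140
step 35 , ang: -0.738 -0.348 , qdot: -0.457 0.000 , p_ee: -0.464 -0.213 0.448 , tau: 19.308 4.778
step 36 , ang: -0.744 -0.348 , qdot: -0.341 -0.002 , p_ee: -0.467 -0.214 0.445 , tau: 18.049 4.482
step 37 , ang: -0.748 -0.348 , qdot: -0.248 -0.003 , p_ee: -0.468 -0.215 0.443 , tau: 17.014 4.238
step 38 , ang: -0.751 -0.348 , qdot: -0.172 -0.004 , p_ee: -0.469 -0.216 0.441 , tau: 16.162 4.038
step 39 , ang: -0.753 -0.348 , qdot: -0.112 -0.005 , p_ee: -0.470 -0.217 0.440 , tau: 15.461 3.873
step 40 , ang: -0.755 -0.348 , qdot: -0.064 -0.005 , p_ee: -0.471 -0.217 0.439 , tau: 14.885 3.739
step 41 , ang: -0.755 -0.348 , qdot: -0.026 -0.005 , p_ee: -0.471 -0.217 0.439 , tau: 14.412 3.628
step 42 , ang: -0.755 -0.348 , qdot: 0.004 -0.003 , p_ee: -0.471 -0.217 0.439 , tau: 14.029 3.538
step 43 , ang: -0.755 -0.348 , qdot: 0.025 0.001 , p_ee: -0.471 -0.217 0.439 , tau: 13.726 3.466
step 44 , ang: -0.755 -0.348 , qdot: 0.042 0.003 , p_ee: -0.471 -0.217 0.439 , tau: 13.481 3.408
step 45 , ang: -0.754 -0.348 , qdot: 0.054 0.005 , p_ee: -0.470 -0.217 0.439 , tau: 13.280 3.361
step 46 , ang: -0.753 -0.348 , qdot: 0.064 0.005 , p_ee: -0.470 -0.217 0.440 , tau: 13.116 3.323
step 47 , ang: -0.752 -0.348 , qdot: 0.071 0.005 , p_ee: -0.470 -0.216 0.440 , tau: 12.980 3.292
step 48 , ang: -0.751 -0.348 , qdot: 0.075 0.005 , p_ee: -0.469 -0.216 0.441 , tau: 12.869 3.267
step 49 , ang: -0.750 -0.348 , qdot: 0.079 0.005 , p_ee: -0.469 -0.216 0.442 , tau: 12.778 3.247
step 50 , ang: -0.749 -0.348 , qdot: 0.080 0.005 , p_ee: -0.468 -0.216 0.442 , tau: 12.703 3.230
step 51 , ang: -0.747 -0.347 , qdot: 0.081 0.005 , p_ee: -0.468 -0.215 0.443 , tau: 12.641 3.217
step 52 , ang: -0.746 -0.347 , qdot: 0.081 0.005 , p_ee: -0.467 -0.215 0.444 , tau: 12.591 3.206
step 53 , ang: -0.745 -0.347 , qdot: 0.080 0.005 , p_ee: -0.467 -0.215 0.444 , tau: 12.549 3.198
step 54 , ang: -0.744 -0.347 , qdot: 0.079 0.005 , p_ee: -0.467 -0.214 0.445 , tau: 12.515 3.191
step 55 , ang: -0.743 -0.347 , qdot: 0.077 0.005 , p_ee: -0.466 -0.214 0.445 , tau: 12.487 3.185
step 56 , ang: -0.741 -0.347 , qdot: 0.075 0.005 , p_ee: -0.466 -0.214 0.446 , tau: 12.464 3.181
step 57 , ang: -0.740 -0.347 , qdot: 0.073 0.005 , p_ee: -0.465 -0.214 0.447 , tau: 12.446 3.178
step 58 , ang: -0.739 -0.347 , qdot: 0.071 0.005 , p_ee: -0.465 -0.213 0.447 , tau: 12.430 3.175
step 59 , ang: -0.738 -0.347 , qdot: 0.068 0.005 , p_ee: -0.464 -0.213 0.448 , tau: 12.417 3.173
step 60 , ang: -0.737 -0.347 , qdot: 0.066 0.005 , p_ee: -0.464 -0.213 0.448
max |tau| (N·m): 44.122


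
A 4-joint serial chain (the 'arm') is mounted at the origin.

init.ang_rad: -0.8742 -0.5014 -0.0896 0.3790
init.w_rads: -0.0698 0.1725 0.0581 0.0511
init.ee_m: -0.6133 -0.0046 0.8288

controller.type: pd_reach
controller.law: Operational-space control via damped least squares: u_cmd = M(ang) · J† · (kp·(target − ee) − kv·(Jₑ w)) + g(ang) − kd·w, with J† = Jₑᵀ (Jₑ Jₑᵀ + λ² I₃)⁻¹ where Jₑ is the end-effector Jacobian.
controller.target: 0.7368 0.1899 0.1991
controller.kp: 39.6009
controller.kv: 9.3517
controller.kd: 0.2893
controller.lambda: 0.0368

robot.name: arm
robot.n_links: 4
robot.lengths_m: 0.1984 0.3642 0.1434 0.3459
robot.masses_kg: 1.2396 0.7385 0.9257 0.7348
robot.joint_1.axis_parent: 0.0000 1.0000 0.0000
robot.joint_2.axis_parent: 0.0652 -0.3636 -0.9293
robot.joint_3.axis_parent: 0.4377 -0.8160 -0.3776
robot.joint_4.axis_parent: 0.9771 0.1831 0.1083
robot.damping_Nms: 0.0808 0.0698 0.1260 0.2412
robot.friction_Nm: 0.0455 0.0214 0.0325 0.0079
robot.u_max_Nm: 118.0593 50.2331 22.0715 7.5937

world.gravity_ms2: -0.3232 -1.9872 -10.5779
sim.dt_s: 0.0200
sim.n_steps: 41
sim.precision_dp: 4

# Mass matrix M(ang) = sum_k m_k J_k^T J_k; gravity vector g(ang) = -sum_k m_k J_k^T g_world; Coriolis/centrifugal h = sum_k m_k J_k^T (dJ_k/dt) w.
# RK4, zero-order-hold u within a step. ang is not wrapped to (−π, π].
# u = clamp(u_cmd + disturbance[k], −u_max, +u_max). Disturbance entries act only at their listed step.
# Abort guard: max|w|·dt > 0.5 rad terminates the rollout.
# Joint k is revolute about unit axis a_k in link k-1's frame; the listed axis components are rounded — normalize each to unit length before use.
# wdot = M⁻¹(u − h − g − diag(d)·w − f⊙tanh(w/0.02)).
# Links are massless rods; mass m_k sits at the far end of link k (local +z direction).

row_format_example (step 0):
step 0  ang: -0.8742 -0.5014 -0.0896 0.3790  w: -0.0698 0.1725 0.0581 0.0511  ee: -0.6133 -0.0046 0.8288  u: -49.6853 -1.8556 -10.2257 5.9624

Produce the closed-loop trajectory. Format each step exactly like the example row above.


step 1  ang: -0.9057 -0.5250 -0.1260 0.4622  w: -2.9634 -2.2007 -3.6583 7.9996  ee: -0.6059 -0.0043 0.8230  u: -24.4043 -3.6911 -8.0504 3.4885
step 2  ang: -0.9776 -0.5762 -0.2137 0.6574  w: -4.1115 -2.4865 -5.3099 11.2615  ee: -0.5835 0.0018 0.8048  u: 9.7883 -7.4709 -6.8669 3.2896
step 3  ang: -1.0604 -0.6331 -0.3135 0.8860  w: -4.1209 -2.9199 -4.9872 11.5259  ee: -0.5531 0.0141 0.7723  u: 31.0692 -8.7419 -5.6747 3.3017
step 4  ang: -1.1375 -0.6933 -0.4083 1.1084  w: -3.5882 -2.9769 -4.7454 10.7539  ee: -0.5182 0.0306 0.7306  u: 41.2930 -8.1973 -4.0519 2.8184
step 5  ang: -1.2020 -0.7557 -0.4987 1.3137  w: -2.8687 -3.2199 -4.4748 9.8405  ee: -0.4801 0.0494 0.6849  u: 45.5495 -6.7444 -2.4342 1.8864
step 6  ang: -1.2511 -0.8233 -0.5859 1.5011  w: -2.0470 -3.5540 -4.3444 8.9848  ee: -0.4392 0.0689 0.6386  u: 46.7321 -4.9457 -0.9172 0.7542
step 7  ang: -1.2831 -0.8990 -0.6709 1.6725  w: -1.1500 -4.0560 -4.2118 8.2303  ee: -0.3962 0.0882 0.5939  u: 46.3283 -3.0171 0.4069 -0.3775
step 8  ang: -1.2965 -0.9859 -0.7533 1.8295  w: -0.1742 -4.6924 -4.0477 7.5440  ee: -0.3518 0.1068 0.5519  u: 45.0745 -1.0582 1.5157 -1.3487
step 9  ang: -1.2896 -1.0866 -0.8316 1.9732  w: 0.8822 -5.4326 -3.7673 6.8862  ee: -0.3069 0.1243 0.5138  u: 43.3310 0.8910 2.3747 -2.0418
step 10  ang: -1.2608 -1.2022 -0.9029 2.1036  w: 2.0140 -6.1737 -3.3308 6.1939  ee: -0.2621 0.1409 0.4803  u: 41.2058 2.7830 2.9616 -2.3706
step 11  ang: -1.2089 -1.3312 -0.9637 2.2193  w: 3.1872 -6.7512 -2.7128 5.3899  ee: -0.2179 0.1567 0.4521  u: 38.7065 4.5397 3.2684 -2.2905
step 12  ang: -1.1338 -1.4683 -1.0106 2.3171  w: 4.3279 -6.9356 -1.9307 4.3929  ee: -0.1740 0.1723 0.4296  u: 35.8040 6.0298 3.3182 -1.8162
step 13  ang: -1.0371 -1.6032 -1.0405 2.3929  w: 5.3249 -6.4955 -1.0189 3.1653  ee: -0.1298 0.1879 0.4121  u: 32.4589 7.0668 3.1518 -1.0472
step 14  ang: -0.9229 -1.7222 -1.0511 2.4425  w: 6.0667 -5.3311 -0.0000 1.7834  ee: -0.0848 0.2035 0.3986  u: 28.5716 7.4533 2.8015 -0.1795
step 15  ang: -0.7968 -1.8122 -1.0413 2.4649  w: 6.5116 -3.6228 1.0325 0.4684  ee: -0.0387 0.2183 0.3879  u: 23.8911 7.0809 2.3063 0.5373
step 16  ang: -0.6646 -1.8663 -1.0100 2.4638  w: 6.6871 -1.7882 2.1497 -0.5399  ee: 0.0087 0.2311 0.3787  u: 18.2904 6.0598 1.6665 0.9134
step 17  ang: -0.5312 -1.8854 -0.9565 2.4462  w: 6.6557 -0.1700 3.2386 -1.1762  ee: 0.0577 0.2411 0.3700  u: 11.8198 4.5960 0.9361 0.9274
step 18  ang: -0.4000 -1.8758 -0.8826 2.4186  w: 6.4677 1.0820 4.1595 -1.5387  ee: 0.1085 0.2476 0.3608  u: 4.7733 2.9253 0.1749 0.7009
step 19  ang: -0.2739 -1.8447 -0.7931 2.3852  w: 6.1629 1.9744 4.7562 -1.7850  ee: 0.1609 0.2505 0.3501  u: -2.4501 1.2442 -0.5499 0.4120
step 20  ang: -0.1547 -1.7991 -0.6957 2.3470  w: 5.7826 2.5449 4.9198 -2.0192  ee: 0.2146 0.2502 0.3372  u: -9.4245 -0.2717 -1.1686 0.2017
step 21  ang: -0.0435 -1.7450 -0.5991 2.3040  w: 5.3564 2.8453 4.6544 -2.2776  ee: 0.2687 0.2470 0.3218  u: -15.6898 -1.4902 -1.6298 0.1272
step 22  ang: 0.0588 -1.6870 -0.5109 2.2558  w: 4.8995 2.9324 4.0755 -2.5398  ee: 0.3223 0.2412 0.3041  u: -20.8189 -2.3399 -1.9182 0.1589
step 23  ang: 0.1518 -1.6291 -0.4360 2.2027  w: 4.4235 2.8626 3.3439 -2.7571  ee: 0.3741 0.2335 0.2845  u: -24.5636 -2.8162 -2.0526 0.2188
step 24  ang: 0.2353 -1.5736 -0.3760 2.1461  w: 3.9419 2.6876 2.6067 -2.8841  ee: 0.4228 0.2243 0.2639  u: -26.9365 -2.9674 -2.0712 0.2337
step 25  ang: 0.3093 -1.5223 -0.3300 2.0880  w: 3.4691 2.4488 1.9657 -2.8996  ee: 0.4674 0.2143 0.2434  u: -28.1561 -2.8712 -2.0152 0.1668
step 26  ang: 0.3741 -1.4760 -0.2956 2.0307  w: 3.0176 2.1770 1.4632 -2.8102  ee: 0.5074 0.2041 0.2236  u: -28.5222 -2.6109 -1.9163 0.0198
step 27  ang: 0.4302 -1.4353 -0.2702 1.9760  w: 2.5959 1.8961 1.0914 -2.6397  ee: 0.5424 0.1943 0.2053  u: -28.3119 -2.2609 -1.7933 -0.1828
step 28  ang: 0.4782 -1.4000 -0.2513 1.9253  w: 2.2089 1.6239 0.8196 -2.4175  ee: 0.5726 0.1852 0.1889  u: -27.7353 -1.8770 -1.6562 -0.4111
step 29  ang: 0.5188 -1.3699 -0.2372 1.8793  w: 1.8583 1.3711 0.6182 -2.1706  ee: 0.5983 0.1772 0.1746  u: -26.9369 -1.4961 -1.5120 -0.6402
step 30  ang: 0.5528 -1.3447 -0.2267 1.8383  w: 1.5439 1.1428 0.4656 -1.9200  ee: 0.6199 0.1703 0.1624  u: -26.0129 -1.1393 -1.3662 -0.8528
step 31  ang: 0.5809 -1.3238 -0.2188 1.8023  w: 1.2646 0.9405 0.3473 -1.6804  ee: 0.6380 0.1645 0.1523  u: -25.0269 -0.8176 -1.2233 -1.0393
step 32  ang: 0.6037 -1.3066 -0.2130 1.7708  w: 1.0184 0.7639 0.2539 -1.4608  ee: 0.6530 0.1598 0.1442  u: -24.0218 -0.5349 -1.0867 -1.1962
step 33  ang: 0.6219 -1.2928 -0.2088 1.7435  w: 0.8034 0.6114 0.1788 -1.2657  ee: 0.6654 0.1562 0.1380  u: -23.0268 -0.2912 -0.9588 -1.3236
step 34  ang: 0.6361 -1.2818 -0.2060 1.7199  w: 0.6171 0.4811 0.1180 -1.0963  ee: 0.6756 0.1536 0.1334  u: -22.0622 -0.0841 -0.8408 -1.4241
step 35  ang: 0.6469 -1.2732 -0.2042 1.6994  w: 0.4573 0.3710 0.0685 -0.9521  ee: 0.6840 0.1519 0.1304  u: -21.1420 0.0899 -0.7334 -1.5012
step 36  ang: 0.6547 -1.2667 -0.2033 1.6816  w: 0.3213 0.2761 0.0339 -0.8313  ee: 0.6909 0.1509 0.1287  u: -20.2760 0.2357 -0.6384 -1.5589
step 37  ang: 0.6599 -1.2620 -0.2029 1.6659  w: 0.2049 0.1725 0.0561 -0.7339  ee: 0.6965 0.1505 0.1281  u: -19.4723 0.3635 -0.5683 -1.6004
step 38  ang: 0.6631 -1.2589 -0.2025 1.6521  w: 0.1095 0.1026 0.0455 -0.6515  ee: 0.7012 0.1507 0.1286  u: -18.7304 0.4621 -0.4987 -1.6310
step 39  ang: 0.6646 -1.2570 -0.2025 1.6398  w: 0.0321 0.0541 0.0217 -0.5827  ee: 0.7050 0.1514 0.1299  u: -18.0530 0.5399 -0.4331 -1.6531
step 40  ang: 0.6646 -1.2559 -0.2030 1.6288  w: -0.0288 0.0219 -0.0075 -0.5262  ee: 0.7081 0.1523 0.1318  u: -17.4490 0.6002 -0.3733 -1.6690
step 41  ang: 0.6635 -1.2560 -0.2029 1.6187  w: -0.0752 0.0046 -0.0433 -0.4791  ee: 0.7107 0.1536 0.1343


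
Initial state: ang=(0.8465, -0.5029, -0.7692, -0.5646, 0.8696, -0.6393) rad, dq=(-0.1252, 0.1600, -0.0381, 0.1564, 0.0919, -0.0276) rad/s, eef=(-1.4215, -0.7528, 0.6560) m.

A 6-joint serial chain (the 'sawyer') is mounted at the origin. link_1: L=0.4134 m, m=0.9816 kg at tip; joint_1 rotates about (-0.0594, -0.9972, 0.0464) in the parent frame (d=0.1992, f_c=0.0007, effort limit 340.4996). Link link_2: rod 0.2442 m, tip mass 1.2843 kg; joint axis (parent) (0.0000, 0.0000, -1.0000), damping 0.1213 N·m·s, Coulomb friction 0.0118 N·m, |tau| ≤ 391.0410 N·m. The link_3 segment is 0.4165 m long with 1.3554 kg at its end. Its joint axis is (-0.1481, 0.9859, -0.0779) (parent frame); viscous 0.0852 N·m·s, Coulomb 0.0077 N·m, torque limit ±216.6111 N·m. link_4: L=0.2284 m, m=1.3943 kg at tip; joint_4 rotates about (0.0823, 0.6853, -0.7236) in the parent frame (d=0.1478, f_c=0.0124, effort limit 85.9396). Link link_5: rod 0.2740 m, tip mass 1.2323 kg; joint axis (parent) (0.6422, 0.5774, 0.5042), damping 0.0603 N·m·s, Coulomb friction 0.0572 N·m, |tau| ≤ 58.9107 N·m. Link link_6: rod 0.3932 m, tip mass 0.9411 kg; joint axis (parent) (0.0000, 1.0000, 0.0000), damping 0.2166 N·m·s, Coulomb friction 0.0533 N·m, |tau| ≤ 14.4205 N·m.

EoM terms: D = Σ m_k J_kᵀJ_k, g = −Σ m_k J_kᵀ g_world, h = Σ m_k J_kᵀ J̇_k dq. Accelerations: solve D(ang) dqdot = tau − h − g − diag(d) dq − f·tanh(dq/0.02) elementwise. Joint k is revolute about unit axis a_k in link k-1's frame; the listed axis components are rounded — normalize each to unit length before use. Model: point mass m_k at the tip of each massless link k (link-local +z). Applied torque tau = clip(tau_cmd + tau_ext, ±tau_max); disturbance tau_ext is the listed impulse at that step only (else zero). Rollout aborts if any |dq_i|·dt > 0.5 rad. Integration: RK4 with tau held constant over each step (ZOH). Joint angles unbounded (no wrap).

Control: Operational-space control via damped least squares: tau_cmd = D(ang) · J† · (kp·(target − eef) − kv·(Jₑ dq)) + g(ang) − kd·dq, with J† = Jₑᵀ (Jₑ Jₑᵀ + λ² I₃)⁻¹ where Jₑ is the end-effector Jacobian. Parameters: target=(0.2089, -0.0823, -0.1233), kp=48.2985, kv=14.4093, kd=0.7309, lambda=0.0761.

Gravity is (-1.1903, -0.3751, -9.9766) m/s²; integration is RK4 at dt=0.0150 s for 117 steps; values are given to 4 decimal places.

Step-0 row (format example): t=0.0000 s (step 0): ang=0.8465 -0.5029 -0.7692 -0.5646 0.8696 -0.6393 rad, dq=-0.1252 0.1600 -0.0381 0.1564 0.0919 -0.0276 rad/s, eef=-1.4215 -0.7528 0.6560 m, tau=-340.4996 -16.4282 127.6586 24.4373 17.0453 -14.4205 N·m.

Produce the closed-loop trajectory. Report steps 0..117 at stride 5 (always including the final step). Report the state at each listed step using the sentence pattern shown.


t=0.0750 s (step 5): ang=0.5945 -0.2082 -0.8905 -0.6321 0.8395 -1.0229 rad, dq=-5.4938 4.5934 -2.8552 -0.4658 -3.3576 -6.7542 rad/s, eef=-1.2963 -0.6773 0.5928 m, tau=-157.1402 -48.0757 37.6970 5.7191 8.3495 -4.9367 N·m.
t=0.1500 s (step 10): ang=0.1960 -0.0260 -1.0516 -0.6849 0.3280 -1.3624 rad, dq=-4.6655 0.5827 -1.3742 -0.8621 -8.8126 -2.0165 rad/s, eef=-1.0344 -0.4672 0.4906 m, tau=41.8753 -45.6722 -24.4365 -11.4855 7.4358 0.6493 N·m.
t=0.2250 s (step 15): ang=-0.0874 -0.0487 -1.1389 -0.7618 -0.2622 -1.4242 rad, dq=-2.9722 -0.8231 -1.2160 -1.1785 -6.3556 -0.2759 rad/s, eef=-0.7407 -0.3080 0.4300 m, tau=67.7415 -9.7825 -18.7001 -4.0695 8.0921 3.2479 N·m.
t=0.3000 s (step 20): ang=-0.2631 -0.1178 -1.2474 -0.8620 -0.6251 -1.4385 rad, dq=-1.7910 -0.9335 -1.6861 -1.4613 -3.5136 -0.1126 rad/s, eef=-0.4889 -0.2350 0.3625 m, tau=40.7108 8.9294 3.7716 6.7774 5.9263 2.5210 N·m.
t=0.3750 s (step 25): ang=-0.3668 -0.1835 -1.3895 -0.9704 -0.8147 -1.4404 rad, dq=-1.0310 -0.8223 -2.0783 -1.3435 -1.6626 0.0419 rad/s, eef=-0.2992 -0.2011 0.2821 m, tau=13.1795 12.4057 20.8282 10.9024 2.5257 0.3515 N·m.
t=0.4500 s (step 30): ang=-0.4252 -0.2432 -1.5521 -1.0557 -0.8925 -1.4332 rad, dq=-0.5644 -0.7882 -2.2107 -0.9019 -0.5021 0.1340 rad/s, eef=-0.1615 -0.1800 0.2017 m, tau=-1.8373 10.9421 29.8607 10.4772 -0.3506 -1.5475 N·m.
t=0.5250 s (step 35): ang=-0.4557 -0.3043 -1.7131 -1.1061 -0.9027 -1.4221 rad, dq=-0.2682 -0.8533 -2.0406 -0.4606 0.1614 0.1511 rad/s, eef=-0.0612 -0.1621 0.1287 m, tau=-5.5281 9.4114 32.7276 8.5252 -2.1201 -2.7580 N·m.
t=0.6000 s (step 40): ang=-0.4673 -0.3721 -1.8532 -1.1294 -0.8763 -1.4116 rad, dq=-0.0509 -0.9501 -1.6794 -0.1837 0.5112 0.1200 rad/s, eef=0.0130 -0.1447 0.0669 m, tau=-4.2071 8.6483 32.0548 6.4935 -3.0817 -3.3823 N·m.
t=0.6750 s (step 45): ang=-0.4646 -0.4458 -1.9637 -1.1377 -0.8309 -1.4039 rad, dq=0.1139 -1.0051 -1.2661 -0.0566 0.6734 0.0868 rad/s, eef=0.0684 -0.1283 0.0174 m, tau=-2.1130 8.1276 29.7872 4.7192 -3.6068 -3.6623 N·m.
t=0.7500 s (step 50): ang=-0.4515 -0.5210 -2.0439 -1.1402 -0.7788 -1.3978 rad, dq=0.2251 -0.9890 -0.8840 -0.0178 0.6993 0.0787 rad/s, eef=0.1093 -0.1139 -0.0205 m, tau=-0.4816 7.5057 26.9323 3.2023 -3.8530 -3.7616 N·m.
t=0.8250 s (step 55): ang=-0.4321 -0.5925 -2.0981 -1.1413 -0.7282 -1.3917 rad, dq=0.2835 -0.9092 -0.5737 -0.0144 0.6372 0.0860 rad/s, eef=0.1391 -0.1023 -0.0486 m, tau=0.5858 6.7563 24.0254 1.9159 -3.9411 -3.7683 N·m.
t=0.9000 s (step 60): ang=-0.4100 -0.6565 -2.1321 -1.1425 -0.6841 -1.3849 rad, dq=0.2995 -0.7935 -0.3459 -0.0168 0.5344 0.0929 rad/s, eef=0.1604 -0.0937 -0.0686 m, tau=1.2363 5.9653 21.4163 0.8472 -3.9507 -3.7354 N·m.
t=0.9750 s (step 65): ang=-0.3878 -0.7114 -2.1519 -1.1438 -0.6481 -1.3779 rad, dq=0.2871 -0.6693 -0.1918 -0.0155 0.4260 0.0927 rad/s, eef=0.1754 -0.0879 -0.0828 m, tau=1.6287 5.2264 19.3022 -0.0078 -3.9246 -3.6948 N·m.
t=1.0500 s (step 70): ang=-0.3673 -0.7572 -2.1624 -1.1448 -0.6199 -1.3712 rad, dq=0.2588 -0.5537 -0.0946 -0.0105 0.3303 0.0857 rad/s, eef=0.1858 -0.0843 -0.0927 m, tau=1.8775 4.5943 17.7243 -0.6653 -3.8814 -3.6619 N·m.
t=1.1250 s (step 75): ang=-0.3492 -0.7949 -2.1671 -1.1453 -0.5981 -1.3652 rad, dq=0.2235 -0.4539 -0.0369 -0.0045 0.2530 0.0749 rad/s, eef=0.1930 -0.0823 -0.0996 m, tau=2.0513 4.0841 16.6192 -1.1543 -3.8291 -3.6403 N·m.
t=1.2000 s (step 80): ang=-0.3338 -0.8257 -2.1686 -1.1454 -0.5814 -1.3600 rad, dq=0.1867 -0.3707 -0.0049 0.0010 0.1932 0.0627 rad/s, eef=0.1980 -0.0813 -0.1046 m, tau=2.1873 3.6867 15.8814 -1.5093 -3.7727 -3.6281 N·m.
t=1.2750 s (step 85): ang=-0.3211 -0.8509 -2.1683 -1.1452 -0.5687 -1.3558 rad, dq=0.1514 -0.3026 0.0111 0.0052 0.1480 0.0504 rad/s, eef=0.2014 -0.0809 -0.1082 m, tau=2.3049 3.3843 15.4084 -1.7629 -3.7162 -3.6226 N·m.
t=1.3500 s (step 90): ang=-0.3110 -0.8714 -2.1671 -1.1447 -0.5590 -1.3524 rad, dq=0.1192 -0.2470 0.0182 0.0077 0.1135 0.0396 rad/s, eef=0.2038 -0.0808 -0.1109 m, tau=2.4134 3.1575 15.1144 -1.9418 -3.6627 -3.6216 N·m.
t=1.4250 s (step 95): ang=-0.3031 -0.8882 -2.1656 -1.1441 -0.5515 -1.3498 rad, dq=0.0910 -0.2017 0.0206 0.0084 0.0868 0.0309 rad/s, eef=0.2055 -0.0808 -0.1130 m, tau=2.5169 2.9895 14.9366 -2.0669 -3.6145 -3.6235 N·m.
t=1.5000 s (step 100): ang=-0.2972 -0.9019 -2.1641 -1.1435 -0.5458 -1.3477 rad, dq=0.0667 -0.1648 0.0208 0.0077 0.0658 0.0244 rad/s, eef=0.2066 -0.0810 -0.1147 m, tau=2.6176 2.8675 14.8334 -2.1533 -3.5731 -3.6274 N·m.
t=1.5750 s (step 105): ang=-0.2930 -0.9131 -2.1626 -1.1430 -0.5415 -1.3461 rad, dq=0.0463 -0.1347 0.0200 0.0061 0.0493 0.0196 rad/s, eef=0.2074 -0.0811 -0.1160 m, tau=2.7157 2.7811 14.7767 -2.2118 -3.5393 -3.6321 N·m.
t=1.6500 s (step 110): ang=-0.2902 -0.9223 -2.1611 -1.1426 -0.5383 -1.3448 rad, dq=0.0295 -0.1102 0.0188 0.0040 0.0365 0.0158 rad/s, eef=0.2079 -0.0812 -0.1171 m, tau=2.8111 2.7223 14.7485 -2.2499 -3.5134 -3.6370 N·m.
t=1.7250 s (step 115): ang=-0.2885 -0.9297 -2.1597 -1.1423 -0.5359 -1.3437 rad, dq=0.0158 -0.0903 0.0174 0.0020 0.0269 0.0127 rad/s, eef=0.2082 -0.0813 -0.1180 m, tau=2.9040 2.6852 14.7376 -2.2729 -3.4955 -3.6417 N·m.
t=1.7550 s (step 117): ang=-0.2881 -0.9324 -2.1592 -1.1423 -0.5352 -1.3434 rad, dq=0.0112 -0.0834 0.0168 0.0012 0.0239 0.0116 rad/s, eef=0.2083 -0.0813 -0.1183 m.
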